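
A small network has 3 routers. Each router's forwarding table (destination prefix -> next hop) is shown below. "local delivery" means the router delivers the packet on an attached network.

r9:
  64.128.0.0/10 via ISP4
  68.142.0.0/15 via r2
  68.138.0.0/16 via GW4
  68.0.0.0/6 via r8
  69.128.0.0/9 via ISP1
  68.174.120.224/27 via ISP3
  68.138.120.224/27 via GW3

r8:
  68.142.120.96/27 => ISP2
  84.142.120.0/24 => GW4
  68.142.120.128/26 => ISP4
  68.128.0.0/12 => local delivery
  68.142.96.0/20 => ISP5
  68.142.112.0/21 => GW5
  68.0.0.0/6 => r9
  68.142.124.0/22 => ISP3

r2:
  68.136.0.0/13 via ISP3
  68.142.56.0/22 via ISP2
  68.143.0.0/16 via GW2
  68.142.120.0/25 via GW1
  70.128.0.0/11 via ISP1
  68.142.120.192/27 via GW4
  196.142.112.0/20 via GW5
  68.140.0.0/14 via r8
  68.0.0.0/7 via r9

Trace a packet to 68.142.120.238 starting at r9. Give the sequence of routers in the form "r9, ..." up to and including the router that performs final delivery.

At r9: longest match for 68.142.120.238 is 68.142.0.0/15 -> r2
At r2: longest match for 68.142.120.238 is 68.140.0.0/14 -> r8
At r8: longest match for 68.142.120.238 is 68.128.0.0/12 -> local delivery

r9, r2, r8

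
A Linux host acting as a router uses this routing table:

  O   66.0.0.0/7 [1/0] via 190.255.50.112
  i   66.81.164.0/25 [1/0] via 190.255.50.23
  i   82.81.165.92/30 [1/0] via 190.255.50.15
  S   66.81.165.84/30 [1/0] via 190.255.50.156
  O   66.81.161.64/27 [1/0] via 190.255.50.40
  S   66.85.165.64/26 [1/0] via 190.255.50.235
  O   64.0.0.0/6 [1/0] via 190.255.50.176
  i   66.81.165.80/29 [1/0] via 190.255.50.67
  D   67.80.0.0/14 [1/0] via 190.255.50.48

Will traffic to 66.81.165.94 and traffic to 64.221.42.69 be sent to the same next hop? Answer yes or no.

no

66.81.165.94: longest match 66.0.0.0/7 -> 190.255.50.112
64.221.42.69: longest match 64.0.0.0/6 -> 190.255.50.176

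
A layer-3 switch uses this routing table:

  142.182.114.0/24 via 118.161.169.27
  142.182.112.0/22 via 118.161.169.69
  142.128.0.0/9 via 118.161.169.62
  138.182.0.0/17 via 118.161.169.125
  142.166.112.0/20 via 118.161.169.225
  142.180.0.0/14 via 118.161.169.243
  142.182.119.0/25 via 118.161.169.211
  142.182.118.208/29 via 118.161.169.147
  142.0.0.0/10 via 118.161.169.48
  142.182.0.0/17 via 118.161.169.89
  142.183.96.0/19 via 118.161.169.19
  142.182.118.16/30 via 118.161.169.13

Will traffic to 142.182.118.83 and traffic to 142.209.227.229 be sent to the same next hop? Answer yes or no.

no

142.182.118.83: longest match 142.182.0.0/17 -> 118.161.169.89
142.209.227.229: longest match 142.128.0.0/9 -> 118.161.169.62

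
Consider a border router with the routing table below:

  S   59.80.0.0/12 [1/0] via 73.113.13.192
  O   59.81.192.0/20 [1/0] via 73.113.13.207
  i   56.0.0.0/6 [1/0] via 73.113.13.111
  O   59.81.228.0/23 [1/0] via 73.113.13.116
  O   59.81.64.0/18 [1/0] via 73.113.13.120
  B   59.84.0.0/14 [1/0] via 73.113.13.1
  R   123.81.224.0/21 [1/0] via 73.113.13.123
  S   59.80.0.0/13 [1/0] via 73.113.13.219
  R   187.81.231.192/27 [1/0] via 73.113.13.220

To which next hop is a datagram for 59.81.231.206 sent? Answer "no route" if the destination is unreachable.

73.113.13.219

Routes whose prefix contains 59.81.231.206:
  56.0.0.0/6 (56.0.0.0 - 59.255.255.255) -> 73.113.13.111
  59.80.0.0/12 (59.80.0.0 - 59.95.255.255) -> 73.113.13.192
  59.80.0.0/13 (59.80.0.0 - 59.87.255.255) -> 73.113.13.219
More-specific entries that do NOT match:
  187.81.231.192/27 (187.81.231.192 - 187.81.231.223) does not contain 59.81.231.206
  59.81.228.0/23 (59.81.228.0 - 59.81.229.255) does not contain 59.81.231.206
  123.81.224.0/21 (123.81.224.0 - 123.81.231.255) does not contain 59.81.231.206
  59.81.192.0/20 (59.81.192.0 - 59.81.207.255) does not contain 59.81.231.206
  59.81.64.0/18 (59.81.64.0 - 59.81.127.255) does not contain 59.81.231.206
  59.84.0.0/14 (59.84.0.0 - 59.87.255.255) does not contain 59.81.231.206
Longest matching prefix is /13 -> next hop 73.113.13.219.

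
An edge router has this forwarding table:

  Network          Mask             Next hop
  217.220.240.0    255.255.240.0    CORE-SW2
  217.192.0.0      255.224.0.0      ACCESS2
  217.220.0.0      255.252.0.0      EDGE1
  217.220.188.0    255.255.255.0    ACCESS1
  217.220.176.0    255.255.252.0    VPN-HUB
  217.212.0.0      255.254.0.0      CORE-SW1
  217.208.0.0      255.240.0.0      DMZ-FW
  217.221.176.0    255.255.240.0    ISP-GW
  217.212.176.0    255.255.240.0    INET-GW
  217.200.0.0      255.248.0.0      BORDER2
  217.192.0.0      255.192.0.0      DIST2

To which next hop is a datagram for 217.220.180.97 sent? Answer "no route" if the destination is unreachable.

Routes whose prefix contains 217.220.180.97:
  217.192.0.0/10 (217.192.0.0 - 217.255.255.255) -> DIST2
  217.192.0.0/11 (217.192.0.0 - 217.223.255.255) -> ACCESS2
  217.208.0.0/12 (217.208.0.0 - 217.223.255.255) -> DMZ-FW
  217.220.0.0/14 (217.220.0.0 - 217.223.255.255) -> EDGE1
More-specific entries that do NOT match:
  217.220.188.0/24 (217.220.188.0 - 217.220.188.255) does not contain 217.220.180.97
  217.220.176.0/22 (217.220.176.0 - 217.220.179.255) does not contain 217.220.180.97
  217.220.240.0/20 (217.220.240.0 - 217.220.255.255) does not contain 217.220.180.97
  217.221.176.0/20 (217.221.176.0 - 217.221.191.255) does not contain 217.220.180.97
  217.212.176.0/20 (217.212.176.0 - 217.212.191.255) does not contain 217.220.180.97
  217.212.0.0/15 (217.212.0.0 - 217.213.255.255) does not contain 217.220.180.97
Longest matching prefix is /14 -> next hop EDGE1.

EDGE1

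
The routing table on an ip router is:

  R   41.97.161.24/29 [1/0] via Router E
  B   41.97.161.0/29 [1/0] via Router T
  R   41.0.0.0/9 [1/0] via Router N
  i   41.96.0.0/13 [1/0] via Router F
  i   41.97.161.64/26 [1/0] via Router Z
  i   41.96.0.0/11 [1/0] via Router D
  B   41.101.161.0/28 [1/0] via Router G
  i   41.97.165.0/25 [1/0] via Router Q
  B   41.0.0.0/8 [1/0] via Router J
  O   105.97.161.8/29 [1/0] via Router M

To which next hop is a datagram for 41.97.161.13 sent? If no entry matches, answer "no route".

Router F

Routes whose prefix contains 41.97.161.13:
  41.0.0.0/8 (41.0.0.0 - 41.255.255.255) -> Router J
  41.0.0.0/9 (41.0.0.0 - 41.127.255.255) -> Router N
  41.96.0.0/11 (41.96.0.0 - 41.127.255.255) -> Router D
  41.96.0.0/13 (41.96.0.0 - 41.103.255.255) -> Router F
More-specific entries that do NOT match:
  41.97.161.24/29 (41.97.161.24 - 41.97.161.31) does not contain 41.97.161.13
  41.97.161.0/29 (41.97.161.0 - 41.97.161.7) does not contain 41.97.161.13
  105.97.161.8/29 (105.97.161.8 - 105.97.161.15) does not contain 41.97.161.13
  41.101.161.0/28 (41.101.161.0 - 41.101.161.15) does not contain 41.97.161.13
  41.97.161.64/26 (41.97.161.64 - 41.97.161.127) does not contain 41.97.161.13
  41.97.165.0/25 (41.97.165.0 - 41.97.165.127) does not contain 41.97.161.13
Longest matching prefix is /13 -> next hop Router F.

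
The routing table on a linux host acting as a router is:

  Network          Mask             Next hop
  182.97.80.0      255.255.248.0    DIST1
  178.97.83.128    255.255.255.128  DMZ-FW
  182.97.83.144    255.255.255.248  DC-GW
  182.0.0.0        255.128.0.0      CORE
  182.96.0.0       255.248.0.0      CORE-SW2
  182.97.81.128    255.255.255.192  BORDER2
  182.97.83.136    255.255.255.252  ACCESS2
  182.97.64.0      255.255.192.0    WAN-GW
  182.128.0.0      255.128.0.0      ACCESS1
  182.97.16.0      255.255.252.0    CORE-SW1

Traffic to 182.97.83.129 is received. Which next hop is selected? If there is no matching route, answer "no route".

DIST1

Routes whose prefix contains 182.97.83.129:
  182.0.0.0/9 (182.0.0.0 - 182.127.255.255) -> CORE
  182.96.0.0/13 (182.96.0.0 - 182.103.255.255) -> CORE-SW2
  182.97.64.0/18 (182.97.64.0 - 182.97.127.255) -> WAN-GW
  182.97.80.0/21 (182.97.80.0 - 182.97.87.255) -> DIST1
More-specific entries that do NOT match:
  182.97.83.136/30 (182.97.83.136 - 182.97.83.139) does not contain 182.97.83.129
  182.97.83.144/29 (182.97.83.144 - 182.97.83.151) does not contain 182.97.83.129
  182.97.81.128/26 (182.97.81.128 - 182.97.81.191) does not contain 182.97.83.129
  178.97.83.128/25 (178.97.83.128 - 178.97.83.255) does not contain 182.97.83.129
  182.97.16.0/22 (182.97.16.0 - 182.97.19.255) does not contain 182.97.83.129
Longest matching prefix is /21 -> next hop DIST1.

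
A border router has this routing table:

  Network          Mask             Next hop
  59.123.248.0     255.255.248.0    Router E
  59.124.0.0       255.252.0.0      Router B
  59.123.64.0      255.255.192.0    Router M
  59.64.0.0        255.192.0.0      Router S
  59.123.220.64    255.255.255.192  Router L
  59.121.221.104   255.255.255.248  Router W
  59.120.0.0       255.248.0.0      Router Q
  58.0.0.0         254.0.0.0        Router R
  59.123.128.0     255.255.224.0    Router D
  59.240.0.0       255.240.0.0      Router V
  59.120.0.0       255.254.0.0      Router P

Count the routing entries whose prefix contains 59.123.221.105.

Prefixes containing 59.123.221.105:
  58.0.0.0/7 (58.0.0.0 - 59.255.255.255)
  59.64.0.0/10 (59.64.0.0 - 59.127.255.255)
  59.120.0.0/13 (59.120.0.0 - 59.127.255.255)
Total matching entries: 3.

3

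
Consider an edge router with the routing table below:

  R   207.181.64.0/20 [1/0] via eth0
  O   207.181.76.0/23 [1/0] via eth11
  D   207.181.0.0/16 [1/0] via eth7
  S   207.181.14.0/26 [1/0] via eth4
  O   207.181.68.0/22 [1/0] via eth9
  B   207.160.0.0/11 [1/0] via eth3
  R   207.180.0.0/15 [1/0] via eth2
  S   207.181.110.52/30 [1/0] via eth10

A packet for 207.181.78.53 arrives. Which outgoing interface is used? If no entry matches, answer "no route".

eth0

Routes whose prefix contains 207.181.78.53:
  207.160.0.0/11 (207.160.0.0 - 207.191.255.255) -> eth3
  207.180.0.0/15 (207.180.0.0 - 207.181.255.255) -> eth2
  207.181.0.0/16 (207.181.0.0 - 207.181.255.255) -> eth7
  207.181.64.0/20 (207.181.64.0 - 207.181.79.255) -> eth0
More-specific entries that do NOT match:
  207.181.110.52/30 (207.181.110.52 - 207.181.110.55) does not contain 207.181.78.53
  207.181.14.0/26 (207.181.14.0 - 207.181.14.63) does not contain 207.181.78.53
  207.181.76.0/23 (207.181.76.0 - 207.181.77.255) does not contain 207.181.78.53
  207.181.68.0/22 (207.181.68.0 - 207.181.71.255) does not contain 207.181.78.53
Longest matching prefix is /20 -> interface eth0.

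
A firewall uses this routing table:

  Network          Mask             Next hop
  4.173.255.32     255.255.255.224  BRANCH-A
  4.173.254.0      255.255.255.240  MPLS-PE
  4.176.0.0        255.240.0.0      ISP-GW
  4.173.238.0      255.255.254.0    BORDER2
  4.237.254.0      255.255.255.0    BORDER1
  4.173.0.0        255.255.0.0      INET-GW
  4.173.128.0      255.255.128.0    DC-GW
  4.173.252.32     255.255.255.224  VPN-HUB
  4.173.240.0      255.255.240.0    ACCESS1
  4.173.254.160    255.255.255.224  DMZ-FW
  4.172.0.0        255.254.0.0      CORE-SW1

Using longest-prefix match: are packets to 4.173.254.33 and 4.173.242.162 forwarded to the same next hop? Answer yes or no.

yes

4.173.254.33: longest match 4.173.240.0/20 -> ACCESS1
4.173.242.162: longest match 4.173.240.0/20 -> ACCESS1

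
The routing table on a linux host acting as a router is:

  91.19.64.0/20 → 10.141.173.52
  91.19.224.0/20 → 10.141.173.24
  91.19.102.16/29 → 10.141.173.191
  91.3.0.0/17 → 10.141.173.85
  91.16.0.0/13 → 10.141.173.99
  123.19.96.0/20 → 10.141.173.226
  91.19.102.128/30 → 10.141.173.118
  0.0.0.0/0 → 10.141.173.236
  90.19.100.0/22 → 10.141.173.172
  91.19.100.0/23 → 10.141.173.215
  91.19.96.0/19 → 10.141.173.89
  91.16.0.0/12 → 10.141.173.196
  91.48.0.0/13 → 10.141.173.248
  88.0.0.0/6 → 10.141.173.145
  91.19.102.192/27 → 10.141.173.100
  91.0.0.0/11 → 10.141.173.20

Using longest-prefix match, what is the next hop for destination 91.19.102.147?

Routes whose prefix contains 91.19.102.147:
  0.0.0.0/0 (default, matches everything) -> 10.141.173.236
  88.0.0.0/6 (88.0.0.0 - 91.255.255.255) -> 10.141.173.145
  91.0.0.0/11 (91.0.0.0 - 91.31.255.255) -> 10.141.173.20
  91.16.0.0/12 (91.16.0.0 - 91.31.255.255) -> 10.141.173.196
  91.16.0.0/13 (91.16.0.0 - 91.23.255.255) -> 10.141.173.99
  91.19.96.0/19 (91.19.96.0 - 91.19.127.255) -> 10.141.173.89
More-specific entries that do NOT match:
  91.19.102.128/30 (91.19.102.128 - 91.19.102.131) does not contain 91.19.102.147
  91.19.102.16/29 (91.19.102.16 - 91.19.102.23) does not contain 91.19.102.147
  91.19.102.192/27 (91.19.102.192 - 91.19.102.223) does not contain 91.19.102.147
  91.19.100.0/23 (91.19.100.0 - 91.19.101.255) does not contain 91.19.102.147
  90.19.100.0/22 (90.19.100.0 - 90.19.103.255) does not contain 91.19.102.147
  91.19.64.0/20 (91.19.64.0 - 91.19.79.255) does not contain 91.19.102.147
  91.19.224.0/20 (91.19.224.0 - 91.19.239.255) does not contain 91.19.102.147
  123.19.96.0/20 (123.19.96.0 - 123.19.111.255) does not contain 91.19.102.147
Longest matching prefix is /19 -> next hop 10.141.173.89.

10.141.173.89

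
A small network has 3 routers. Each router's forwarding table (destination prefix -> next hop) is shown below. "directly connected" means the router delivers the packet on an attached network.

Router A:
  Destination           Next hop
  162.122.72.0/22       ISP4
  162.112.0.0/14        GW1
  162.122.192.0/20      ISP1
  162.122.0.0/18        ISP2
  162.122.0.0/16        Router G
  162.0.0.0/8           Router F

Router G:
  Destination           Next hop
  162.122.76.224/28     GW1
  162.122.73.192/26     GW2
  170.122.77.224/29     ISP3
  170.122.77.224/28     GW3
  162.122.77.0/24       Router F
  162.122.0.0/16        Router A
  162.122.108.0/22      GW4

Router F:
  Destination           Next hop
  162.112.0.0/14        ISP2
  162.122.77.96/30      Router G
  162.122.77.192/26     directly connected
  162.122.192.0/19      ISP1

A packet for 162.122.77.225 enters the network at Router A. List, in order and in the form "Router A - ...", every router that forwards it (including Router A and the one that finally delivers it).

At Router A: longest match for 162.122.77.225 is 162.122.0.0/16 -> Router G
At Router G: longest match for 162.122.77.225 is 162.122.77.0/24 -> Router F
At Router F: longest match for 162.122.77.225 is 162.122.77.192/26 -> directly connected

Router A - Router G - Router F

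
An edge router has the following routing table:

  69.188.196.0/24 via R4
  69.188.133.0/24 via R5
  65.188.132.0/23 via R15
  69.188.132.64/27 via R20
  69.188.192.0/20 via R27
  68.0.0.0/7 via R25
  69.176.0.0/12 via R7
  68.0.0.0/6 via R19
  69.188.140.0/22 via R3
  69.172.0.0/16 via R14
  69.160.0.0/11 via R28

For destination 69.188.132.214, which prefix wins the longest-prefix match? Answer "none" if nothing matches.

69.176.0.0/12

Entries matching 69.188.132.214:
  68.0.0.0/6 (68.0.0.0 - 71.255.255.255)
  68.0.0.0/7 (68.0.0.0 - 69.255.255.255)
  69.160.0.0/11 (69.160.0.0 - 69.191.255.255)
  69.176.0.0/12 (69.176.0.0 - 69.191.255.255)
Most specific is 69.176.0.0/12.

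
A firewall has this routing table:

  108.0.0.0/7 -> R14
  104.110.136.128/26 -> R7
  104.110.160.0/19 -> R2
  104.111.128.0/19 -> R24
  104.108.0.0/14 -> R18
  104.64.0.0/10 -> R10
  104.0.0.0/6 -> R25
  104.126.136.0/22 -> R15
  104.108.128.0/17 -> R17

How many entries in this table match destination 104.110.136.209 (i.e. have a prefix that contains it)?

Prefixes containing 104.110.136.209:
  104.0.0.0/6 (104.0.0.0 - 107.255.255.255)
  104.64.0.0/10 (104.64.0.0 - 104.127.255.255)
  104.108.0.0/14 (104.108.0.0 - 104.111.255.255)
Total matching entries: 3.

3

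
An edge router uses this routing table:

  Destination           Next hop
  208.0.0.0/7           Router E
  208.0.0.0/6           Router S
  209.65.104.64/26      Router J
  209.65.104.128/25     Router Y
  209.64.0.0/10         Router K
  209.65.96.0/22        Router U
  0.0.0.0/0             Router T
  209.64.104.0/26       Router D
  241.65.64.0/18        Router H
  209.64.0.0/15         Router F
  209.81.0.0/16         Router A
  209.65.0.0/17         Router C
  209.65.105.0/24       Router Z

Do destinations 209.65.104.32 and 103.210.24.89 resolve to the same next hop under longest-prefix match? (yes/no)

no

209.65.104.32: longest match 209.65.0.0/17 -> Router C
103.210.24.89: longest match 0.0.0.0/0 -> Router T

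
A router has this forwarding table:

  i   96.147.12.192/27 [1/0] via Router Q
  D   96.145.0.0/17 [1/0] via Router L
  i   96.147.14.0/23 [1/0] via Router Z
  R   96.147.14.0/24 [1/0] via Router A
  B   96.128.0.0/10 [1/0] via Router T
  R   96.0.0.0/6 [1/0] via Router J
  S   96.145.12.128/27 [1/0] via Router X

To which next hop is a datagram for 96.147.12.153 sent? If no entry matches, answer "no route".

Router T

Routes whose prefix contains 96.147.12.153:
  96.0.0.0/6 (96.0.0.0 - 99.255.255.255) -> Router J
  96.128.0.0/10 (96.128.0.0 - 96.191.255.255) -> Router T
More-specific entries that do NOT match:
  96.147.12.192/27 (96.147.12.192 - 96.147.12.223) does not contain 96.147.12.153
  96.145.12.128/27 (96.145.12.128 - 96.145.12.159) does not contain 96.147.12.153
  96.147.14.0/24 (96.147.14.0 - 96.147.14.255) does not contain 96.147.12.153
  96.147.14.0/23 (96.147.14.0 - 96.147.15.255) does not contain 96.147.12.153
  96.145.0.0/17 (96.145.0.0 - 96.145.127.255) does not contain 96.147.12.153
Longest matching prefix is /10 -> next hop Router T.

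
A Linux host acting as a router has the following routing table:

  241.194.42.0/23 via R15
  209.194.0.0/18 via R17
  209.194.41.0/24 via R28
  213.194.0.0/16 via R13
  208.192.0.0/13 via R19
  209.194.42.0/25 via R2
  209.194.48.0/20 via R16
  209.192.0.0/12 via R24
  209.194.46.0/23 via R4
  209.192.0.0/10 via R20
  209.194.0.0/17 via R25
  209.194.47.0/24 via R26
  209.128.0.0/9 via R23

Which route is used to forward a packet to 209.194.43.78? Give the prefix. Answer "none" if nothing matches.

Entries matching 209.194.43.78:
  209.128.0.0/9 (209.128.0.0 - 209.255.255.255)
  209.192.0.0/10 (209.192.0.0 - 209.255.255.255)
  209.192.0.0/12 (209.192.0.0 - 209.207.255.255)
  209.194.0.0/17 (209.194.0.0 - 209.194.127.255)
  209.194.0.0/18 (209.194.0.0 - 209.194.63.255)
Most specific is 209.194.0.0/18.

209.194.0.0/18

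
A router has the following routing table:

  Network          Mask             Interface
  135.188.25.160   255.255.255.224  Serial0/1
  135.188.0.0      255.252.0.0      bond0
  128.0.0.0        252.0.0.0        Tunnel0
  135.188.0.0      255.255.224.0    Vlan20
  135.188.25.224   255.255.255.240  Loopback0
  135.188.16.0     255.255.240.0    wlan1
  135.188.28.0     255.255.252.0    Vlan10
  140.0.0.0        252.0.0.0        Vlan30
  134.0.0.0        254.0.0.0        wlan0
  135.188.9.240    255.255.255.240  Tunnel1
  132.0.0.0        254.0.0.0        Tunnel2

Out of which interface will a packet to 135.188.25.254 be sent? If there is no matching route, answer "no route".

wlan1

Routes whose prefix contains 135.188.25.254:
  134.0.0.0/7 (134.0.0.0 - 135.255.255.255) -> wlan0
  135.188.0.0/14 (135.188.0.0 - 135.191.255.255) -> bond0
  135.188.0.0/19 (135.188.0.0 - 135.188.31.255) -> Vlan20
  135.188.16.0/20 (135.188.16.0 - 135.188.31.255) -> wlan1
More-specific entries that do NOT match:
  135.188.25.224/28 (135.188.25.224 - 135.188.25.239) does not contain 135.188.25.254
  135.188.9.240/28 (135.188.9.240 - 135.188.9.255) does not contain 135.188.25.254
  135.188.25.160/27 (135.188.25.160 - 135.188.25.191) does not contain 135.188.25.254
  135.188.28.0/22 (135.188.28.0 - 135.188.31.255) does not contain 135.188.25.254
Longest matching prefix is /20 -> interface wlan1.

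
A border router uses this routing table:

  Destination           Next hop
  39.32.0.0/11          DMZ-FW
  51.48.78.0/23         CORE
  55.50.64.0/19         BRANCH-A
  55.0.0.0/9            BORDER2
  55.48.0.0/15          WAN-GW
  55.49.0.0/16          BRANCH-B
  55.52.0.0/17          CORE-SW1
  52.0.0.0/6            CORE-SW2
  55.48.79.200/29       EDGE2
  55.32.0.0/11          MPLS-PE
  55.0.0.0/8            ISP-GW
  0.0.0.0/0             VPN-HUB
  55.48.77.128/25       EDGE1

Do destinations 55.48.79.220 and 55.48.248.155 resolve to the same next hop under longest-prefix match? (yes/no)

55.48.79.220: longest match 55.48.0.0/15 -> WAN-GW
55.48.248.155: longest match 55.48.0.0/15 -> WAN-GW

yes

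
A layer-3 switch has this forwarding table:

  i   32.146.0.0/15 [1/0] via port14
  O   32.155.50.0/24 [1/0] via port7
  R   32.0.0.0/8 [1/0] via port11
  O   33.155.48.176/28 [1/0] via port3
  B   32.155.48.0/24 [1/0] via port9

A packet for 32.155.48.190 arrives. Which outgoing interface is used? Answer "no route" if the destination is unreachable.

port9

Routes whose prefix contains 32.155.48.190:
  32.0.0.0/8 (32.0.0.0 - 32.255.255.255) -> port11
  32.155.48.0/24 (32.155.48.0 - 32.155.48.255) -> port9
More-specific entries that do NOT match:
  33.155.48.176/28 (33.155.48.176 - 33.155.48.191) does not contain 32.155.48.190
Longest matching prefix is /24 -> interface port9.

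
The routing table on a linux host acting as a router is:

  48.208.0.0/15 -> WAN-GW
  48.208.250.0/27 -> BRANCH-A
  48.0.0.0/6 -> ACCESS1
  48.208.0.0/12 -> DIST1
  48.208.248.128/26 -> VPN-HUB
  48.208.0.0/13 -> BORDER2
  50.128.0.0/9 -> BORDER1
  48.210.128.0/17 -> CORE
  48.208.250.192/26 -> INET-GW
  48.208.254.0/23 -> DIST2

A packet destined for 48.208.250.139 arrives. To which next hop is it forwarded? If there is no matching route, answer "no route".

Routes whose prefix contains 48.208.250.139:
  48.0.0.0/6 (48.0.0.0 - 51.255.255.255) -> ACCESS1
  48.208.0.0/12 (48.208.0.0 - 48.223.255.255) -> DIST1
  48.208.0.0/13 (48.208.0.0 - 48.215.255.255) -> BORDER2
  48.208.0.0/15 (48.208.0.0 - 48.209.255.255) -> WAN-GW
More-specific entries that do NOT match:
  48.208.250.0/27 (48.208.250.0 - 48.208.250.31) does not contain 48.208.250.139
  48.208.248.128/26 (48.208.248.128 - 48.208.248.191) does not contain 48.208.250.139
  48.208.250.192/26 (48.208.250.192 - 48.208.250.255) does not contain 48.208.250.139
  48.208.254.0/23 (48.208.254.0 - 48.208.255.255) does not contain 48.208.250.139
  48.210.128.0/17 (48.210.128.0 - 48.210.255.255) does not contain 48.208.250.139
Longest matching prefix is /15 -> next hop WAN-GW.

WAN-GW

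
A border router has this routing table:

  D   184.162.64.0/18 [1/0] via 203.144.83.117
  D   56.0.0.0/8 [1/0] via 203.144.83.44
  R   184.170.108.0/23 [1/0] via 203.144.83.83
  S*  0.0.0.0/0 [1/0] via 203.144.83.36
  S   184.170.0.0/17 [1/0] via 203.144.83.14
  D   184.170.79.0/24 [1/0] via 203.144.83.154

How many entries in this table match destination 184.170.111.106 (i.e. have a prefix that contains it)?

Prefixes containing 184.170.111.106:
  0.0.0.0/0 (default, matches everything)
  184.170.0.0/17 (184.170.0.0 - 184.170.127.255)
Total matching entries: 2.

2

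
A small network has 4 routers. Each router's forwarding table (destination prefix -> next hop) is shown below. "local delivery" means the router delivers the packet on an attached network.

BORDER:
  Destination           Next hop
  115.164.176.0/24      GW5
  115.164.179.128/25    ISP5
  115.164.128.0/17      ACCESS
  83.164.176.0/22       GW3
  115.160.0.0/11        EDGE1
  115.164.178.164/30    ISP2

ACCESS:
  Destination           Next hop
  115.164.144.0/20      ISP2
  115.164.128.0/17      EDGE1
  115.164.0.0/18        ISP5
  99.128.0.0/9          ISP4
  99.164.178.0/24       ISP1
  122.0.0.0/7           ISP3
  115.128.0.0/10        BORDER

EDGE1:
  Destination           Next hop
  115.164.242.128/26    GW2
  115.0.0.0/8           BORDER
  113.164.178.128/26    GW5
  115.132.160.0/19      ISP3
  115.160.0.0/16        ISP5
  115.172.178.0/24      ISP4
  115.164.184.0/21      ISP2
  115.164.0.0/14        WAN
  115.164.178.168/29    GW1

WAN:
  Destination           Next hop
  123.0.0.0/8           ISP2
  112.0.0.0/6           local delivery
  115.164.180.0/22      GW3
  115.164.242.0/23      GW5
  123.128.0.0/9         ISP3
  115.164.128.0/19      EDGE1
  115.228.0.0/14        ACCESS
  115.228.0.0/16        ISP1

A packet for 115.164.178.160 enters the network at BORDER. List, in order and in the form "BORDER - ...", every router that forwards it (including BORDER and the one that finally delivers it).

At BORDER: longest match for 115.164.178.160 is 115.164.128.0/17 -> ACCESS
At ACCESS: longest match for 115.164.178.160 is 115.164.128.0/17 -> EDGE1
At EDGE1: longest match for 115.164.178.160 is 115.164.0.0/14 -> WAN
At WAN: longest match for 115.164.178.160 is 112.0.0.0/6 -> local delivery

BORDER - ACCESS - EDGE1 - WAN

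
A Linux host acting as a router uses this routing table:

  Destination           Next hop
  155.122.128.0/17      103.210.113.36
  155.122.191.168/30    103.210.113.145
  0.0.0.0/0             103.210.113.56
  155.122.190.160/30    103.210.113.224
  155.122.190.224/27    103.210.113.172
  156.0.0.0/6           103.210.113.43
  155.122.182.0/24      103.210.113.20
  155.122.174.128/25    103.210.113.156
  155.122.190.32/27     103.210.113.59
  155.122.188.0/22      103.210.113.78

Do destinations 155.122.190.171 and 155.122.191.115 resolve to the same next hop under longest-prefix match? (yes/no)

yes

155.122.190.171: longest match 155.122.188.0/22 -> 103.210.113.78
155.122.191.115: longest match 155.122.188.0/22 -> 103.210.113.78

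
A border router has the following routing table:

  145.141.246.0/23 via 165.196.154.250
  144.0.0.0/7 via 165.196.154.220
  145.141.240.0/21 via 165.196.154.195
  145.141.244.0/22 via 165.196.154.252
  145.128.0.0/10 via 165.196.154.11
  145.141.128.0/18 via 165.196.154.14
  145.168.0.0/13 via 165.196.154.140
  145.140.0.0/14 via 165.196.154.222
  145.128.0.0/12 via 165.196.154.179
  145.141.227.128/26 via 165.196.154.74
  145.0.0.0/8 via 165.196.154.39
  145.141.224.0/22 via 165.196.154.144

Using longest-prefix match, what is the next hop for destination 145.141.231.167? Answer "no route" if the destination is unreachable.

165.196.154.222

Routes whose prefix contains 145.141.231.167:
  144.0.0.0/7 (144.0.0.0 - 145.255.255.255) -> 165.196.154.220
  145.0.0.0/8 (145.0.0.0 - 145.255.255.255) -> 165.196.154.39
  145.128.0.0/10 (145.128.0.0 - 145.191.255.255) -> 165.196.154.11
  145.128.0.0/12 (145.128.0.0 - 145.143.255.255) -> 165.196.154.179
  145.140.0.0/14 (145.140.0.0 - 145.143.255.255) -> 165.196.154.222
More-specific entries that do NOT match:
  145.141.227.128/26 (145.141.227.128 - 145.141.227.191) does not contain 145.141.231.167
  145.141.246.0/23 (145.141.246.0 - 145.141.247.255) does not contain 145.141.231.167
  145.141.244.0/22 (145.141.244.0 - 145.141.247.255) does not contain 145.141.231.167
  145.141.224.0/22 (145.141.224.0 - 145.141.227.255) does not contain 145.141.231.167
  145.141.240.0/21 (145.141.240.0 - 145.141.247.255) does not contain 145.141.231.167
  145.141.128.0/18 (145.141.128.0 - 145.141.191.255) does not contain 145.141.231.167
Longest matching prefix is /14 -> next hop 165.196.154.222.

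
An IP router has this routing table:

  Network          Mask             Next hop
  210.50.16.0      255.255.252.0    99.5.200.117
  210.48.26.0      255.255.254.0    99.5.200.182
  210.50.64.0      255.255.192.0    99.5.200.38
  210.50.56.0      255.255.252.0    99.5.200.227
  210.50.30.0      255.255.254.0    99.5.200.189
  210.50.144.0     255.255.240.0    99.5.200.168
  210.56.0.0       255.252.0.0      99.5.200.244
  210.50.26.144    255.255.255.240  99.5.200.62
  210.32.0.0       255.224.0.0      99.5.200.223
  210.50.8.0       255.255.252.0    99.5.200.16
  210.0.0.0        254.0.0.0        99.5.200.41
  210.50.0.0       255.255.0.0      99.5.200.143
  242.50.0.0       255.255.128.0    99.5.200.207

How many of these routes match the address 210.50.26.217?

Prefixes containing 210.50.26.217:
  210.0.0.0/7 (210.0.0.0 - 211.255.255.255)
  210.32.0.0/11 (210.32.0.0 - 210.63.255.255)
  210.50.0.0/16 (210.50.0.0 - 210.50.255.255)
Total matching entries: 3.

3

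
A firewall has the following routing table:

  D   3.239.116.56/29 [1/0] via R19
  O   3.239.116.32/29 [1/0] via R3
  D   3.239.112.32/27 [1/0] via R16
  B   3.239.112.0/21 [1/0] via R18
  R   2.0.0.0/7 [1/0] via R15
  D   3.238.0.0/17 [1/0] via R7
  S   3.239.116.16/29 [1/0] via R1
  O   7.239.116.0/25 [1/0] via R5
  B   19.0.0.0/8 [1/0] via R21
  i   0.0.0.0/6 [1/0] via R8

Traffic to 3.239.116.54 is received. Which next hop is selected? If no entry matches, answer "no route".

R18

Routes whose prefix contains 3.239.116.54:
  0.0.0.0/6 (0.0.0.0 - 3.255.255.255) -> R8
  2.0.0.0/7 (2.0.0.0 - 3.255.255.255) -> R15
  3.239.112.0/21 (3.239.112.0 - 3.239.119.255) -> R18
More-specific entries that do NOT match:
  3.239.116.56/29 (3.239.116.56 - 3.239.116.63) does not contain 3.239.116.54
  3.239.116.32/29 (3.239.116.32 - 3.239.116.39) does not contain 3.239.116.54
  3.239.116.16/29 (3.239.116.16 - 3.239.116.23) does not contain 3.239.116.54
  3.239.112.32/27 (3.239.112.32 - 3.239.112.63) does not contain 3.239.116.54
  7.239.116.0/25 (7.239.116.0 - 7.239.116.127) does not contain 3.239.116.54
Longest matching prefix is /21 -> next hop R18.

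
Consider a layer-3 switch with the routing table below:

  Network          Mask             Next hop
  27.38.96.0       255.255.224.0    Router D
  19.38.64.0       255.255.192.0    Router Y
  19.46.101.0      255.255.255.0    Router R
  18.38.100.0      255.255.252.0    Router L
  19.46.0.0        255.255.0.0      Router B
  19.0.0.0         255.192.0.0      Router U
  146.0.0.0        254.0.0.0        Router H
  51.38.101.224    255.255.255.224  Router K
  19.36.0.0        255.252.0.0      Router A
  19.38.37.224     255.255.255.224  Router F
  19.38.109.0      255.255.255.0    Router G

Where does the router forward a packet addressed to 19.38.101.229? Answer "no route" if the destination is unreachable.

Router Y

Routes whose prefix contains 19.38.101.229:
  19.0.0.0/10 (19.0.0.0 - 19.63.255.255) -> Router U
  19.36.0.0/14 (19.36.0.0 - 19.39.255.255) -> Router A
  19.38.64.0/18 (19.38.64.0 - 19.38.127.255) -> Router Y
More-specific entries that do NOT match:
  51.38.101.224/27 (51.38.101.224 - 51.38.101.255) does not contain 19.38.101.229
  19.38.37.224/27 (19.38.37.224 - 19.38.37.255) does not contain 19.38.101.229
  19.46.101.0/24 (19.46.101.0 - 19.46.101.255) does not contain 19.38.101.229
  19.38.109.0/24 (19.38.109.0 - 19.38.109.255) does not contain 19.38.101.229
  18.38.100.0/22 (18.38.100.0 - 18.38.103.255) does not contain 19.38.101.229
  27.38.96.0/19 (27.38.96.0 - 27.38.127.255) does not contain 19.38.101.229
Longest matching prefix is /18 -> next hop Router Y.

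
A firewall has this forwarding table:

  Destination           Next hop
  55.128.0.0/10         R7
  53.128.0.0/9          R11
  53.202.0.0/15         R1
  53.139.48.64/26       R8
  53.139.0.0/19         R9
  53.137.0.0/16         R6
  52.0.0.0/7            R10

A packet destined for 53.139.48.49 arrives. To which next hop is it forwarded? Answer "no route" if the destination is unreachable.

R11

Routes whose prefix contains 53.139.48.49:
  52.0.0.0/7 (52.0.0.0 - 53.255.255.255) -> R10
  53.128.0.0/9 (53.128.0.0 - 53.255.255.255) -> R11
More-specific entries that do NOT match:
  53.139.48.64/26 (53.139.48.64 - 53.139.48.127) does not contain 53.139.48.49
  53.139.0.0/19 (53.139.0.0 - 53.139.31.255) does not contain 53.139.48.49
  53.137.0.0/16 (53.137.0.0 - 53.137.255.255) does not contain 53.139.48.49
  53.202.0.0/15 (53.202.0.0 - 53.203.255.255) does not contain 53.139.48.49
  55.128.0.0/10 (55.128.0.0 - 55.191.255.255) does not contain 53.139.48.49
Longest matching prefix is /9 -> next hop R11.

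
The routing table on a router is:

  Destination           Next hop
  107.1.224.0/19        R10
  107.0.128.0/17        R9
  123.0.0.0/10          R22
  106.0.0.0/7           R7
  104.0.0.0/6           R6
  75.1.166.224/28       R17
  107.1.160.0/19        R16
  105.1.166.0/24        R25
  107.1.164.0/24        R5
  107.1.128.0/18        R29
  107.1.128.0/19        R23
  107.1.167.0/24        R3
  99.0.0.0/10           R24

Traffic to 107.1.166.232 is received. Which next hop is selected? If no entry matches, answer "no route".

Routes whose prefix contains 107.1.166.232:
  104.0.0.0/6 (104.0.0.0 - 107.255.255.255) -> R6
  106.0.0.0/7 (106.0.0.0 - 107.255.255.255) -> R7
  107.1.128.0/18 (107.1.128.0 - 107.1.191.255) -> R29
  107.1.160.0/19 (107.1.160.0 - 107.1.191.255) -> R16
More-specific entries that do NOT match:
  75.1.166.224/28 (75.1.166.224 - 75.1.166.239) does not contain 107.1.166.232
  105.1.166.0/24 (105.1.166.0 - 105.1.166.255) does not contain 107.1.166.232
  107.1.164.0/24 (107.1.164.0 - 107.1.164.255) does not contain 107.1.166.232
  107.1.167.0/24 (107.1.167.0 - 107.1.167.255) does not contain 107.1.166.232
Longest matching prefix is /19 -> next hop R16.

R16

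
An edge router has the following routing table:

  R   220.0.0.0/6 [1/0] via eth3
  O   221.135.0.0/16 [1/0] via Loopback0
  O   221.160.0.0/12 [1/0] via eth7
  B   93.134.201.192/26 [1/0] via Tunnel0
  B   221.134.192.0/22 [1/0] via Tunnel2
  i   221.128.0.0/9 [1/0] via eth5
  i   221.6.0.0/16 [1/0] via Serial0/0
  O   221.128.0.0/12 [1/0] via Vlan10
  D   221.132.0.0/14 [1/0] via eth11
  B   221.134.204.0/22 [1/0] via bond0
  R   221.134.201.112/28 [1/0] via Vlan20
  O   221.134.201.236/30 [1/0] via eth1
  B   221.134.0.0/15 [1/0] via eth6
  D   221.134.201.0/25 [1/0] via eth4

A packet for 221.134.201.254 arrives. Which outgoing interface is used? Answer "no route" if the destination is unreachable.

Routes whose prefix contains 221.134.201.254:
  220.0.0.0/6 (220.0.0.0 - 223.255.255.255) -> eth3
  221.128.0.0/9 (221.128.0.0 - 221.255.255.255) -> eth5
  221.128.0.0/12 (221.128.0.0 - 221.143.255.255) -> Vlan10
  221.132.0.0/14 (221.132.0.0 - 221.135.255.255) -> eth11
  221.134.0.0/15 (221.134.0.0 - 221.135.255.255) -> eth6
More-specific entries that do NOT match:
  221.134.201.236/30 (221.134.201.236 - 221.134.201.239) does not contain 221.134.201.254
  221.134.201.112/28 (221.134.201.112 - 221.134.201.127) does not contain 221.134.201.254
  93.134.201.192/26 (93.134.201.192 - 93.134.201.255) does not contain 221.134.201.254
  221.134.201.0/25 (221.134.201.0 - 221.134.201.127) does not contain 221.134.201.254
  221.134.192.0/22 (221.134.192.0 - 221.134.195.255) does not contain 221.134.201.254
  221.134.204.0/22 (221.134.204.0 - 221.134.207.255) does not contain 221.134.201.254
  221.135.0.0/16 (221.135.0.0 - 221.135.255.255) does not contain 221.134.201.254
  221.6.0.0/16 (221.6.0.0 - 221.6.255.255) does not contain 221.134.201.254
Longest matching prefix is /15 -> interface eth6.

eth6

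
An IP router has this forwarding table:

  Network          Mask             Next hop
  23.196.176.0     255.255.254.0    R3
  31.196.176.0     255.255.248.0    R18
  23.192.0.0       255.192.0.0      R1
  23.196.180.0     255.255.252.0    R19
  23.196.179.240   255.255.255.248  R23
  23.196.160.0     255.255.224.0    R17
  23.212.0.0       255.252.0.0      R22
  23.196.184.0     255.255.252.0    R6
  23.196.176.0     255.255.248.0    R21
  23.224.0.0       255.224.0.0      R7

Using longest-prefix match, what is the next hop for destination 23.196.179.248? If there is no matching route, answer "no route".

Routes whose prefix contains 23.196.179.248:
  23.192.0.0/10 (23.192.0.0 - 23.255.255.255) -> R1
  23.196.160.0/19 (23.196.160.0 - 23.196.191.255) -> R17
  23.196.176.0/21 (23.196.176.0 - 23.196.183.255) -> R21
More-specific entries that do NOT match:
  23.196.179.240/29 (23.196.179.240 - 23.196.179.247) does not contain 23.196.179.248
  23.196.176.0/23 (23.196.176.0 - 23.196.177.255) does not contain 23.196.179.248
  23.196.180.0/22 (23.196.180.0 - 23.196.183.255) does not contain 23.196.179.248
  23.196.184.0/22 (23.196.184.0 - 23.196.187.255) does not contain 23.196.179.248
Longest matching prefix is /21 -> next hop R21.

R21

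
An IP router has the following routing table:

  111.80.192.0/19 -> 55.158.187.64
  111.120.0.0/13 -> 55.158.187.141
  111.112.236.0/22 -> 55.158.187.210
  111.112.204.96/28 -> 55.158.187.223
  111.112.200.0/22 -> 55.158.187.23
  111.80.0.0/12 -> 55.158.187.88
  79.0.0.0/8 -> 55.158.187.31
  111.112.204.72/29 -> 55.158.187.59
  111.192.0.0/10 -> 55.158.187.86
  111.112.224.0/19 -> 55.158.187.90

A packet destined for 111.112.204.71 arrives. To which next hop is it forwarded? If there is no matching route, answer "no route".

No entry's prefix contains 111.112.204.71; there is no default route.

no route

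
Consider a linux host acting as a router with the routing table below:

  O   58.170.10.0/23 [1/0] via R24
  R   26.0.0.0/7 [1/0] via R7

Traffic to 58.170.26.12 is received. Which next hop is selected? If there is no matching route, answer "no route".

No entry's prefix contains 58.170.26.12; there is no default route.

no route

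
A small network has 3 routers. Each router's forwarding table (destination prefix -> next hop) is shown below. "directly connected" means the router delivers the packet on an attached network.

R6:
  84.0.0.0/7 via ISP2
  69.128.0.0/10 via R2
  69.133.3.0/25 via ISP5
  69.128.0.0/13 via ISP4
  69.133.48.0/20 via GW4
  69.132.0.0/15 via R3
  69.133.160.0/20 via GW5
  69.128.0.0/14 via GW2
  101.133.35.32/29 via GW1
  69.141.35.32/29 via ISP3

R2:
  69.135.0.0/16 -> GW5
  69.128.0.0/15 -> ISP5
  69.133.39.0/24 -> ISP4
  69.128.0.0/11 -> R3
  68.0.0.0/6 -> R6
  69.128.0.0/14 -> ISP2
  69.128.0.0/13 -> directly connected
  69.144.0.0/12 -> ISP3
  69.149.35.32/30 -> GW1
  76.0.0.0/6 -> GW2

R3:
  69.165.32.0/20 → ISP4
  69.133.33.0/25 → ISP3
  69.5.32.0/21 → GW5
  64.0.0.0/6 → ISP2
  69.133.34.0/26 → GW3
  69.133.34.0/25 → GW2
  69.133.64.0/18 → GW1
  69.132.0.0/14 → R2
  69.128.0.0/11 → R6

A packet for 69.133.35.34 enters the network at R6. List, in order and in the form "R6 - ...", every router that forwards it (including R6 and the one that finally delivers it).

At R6: longest match for 69.133.35.34 is 69.132.0.0/15 -> R3
At R3: longest match for 69.133.35.34 is 69.132.0.0/14 -> R2
At R2: longest match for 69.133.35.34 is 69.128.0.0/13 -> directly connected

R6 - R3 - R2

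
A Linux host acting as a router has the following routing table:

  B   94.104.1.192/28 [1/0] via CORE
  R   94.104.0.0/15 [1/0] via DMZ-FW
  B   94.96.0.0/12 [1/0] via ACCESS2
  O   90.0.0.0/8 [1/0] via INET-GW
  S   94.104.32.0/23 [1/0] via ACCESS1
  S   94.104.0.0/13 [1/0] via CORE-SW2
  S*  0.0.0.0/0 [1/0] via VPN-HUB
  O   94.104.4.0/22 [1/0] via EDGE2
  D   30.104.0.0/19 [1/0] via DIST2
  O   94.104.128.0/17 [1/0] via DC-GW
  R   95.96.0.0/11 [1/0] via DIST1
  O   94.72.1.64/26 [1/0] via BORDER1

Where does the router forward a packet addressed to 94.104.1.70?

Routes whose prefix contains 94.104.1.70:
  0.0.0.0/0 (default, matches everything) -> VPN-HUB
  94.96.0.0/12 (94.96.0.0 - 94.111.255.255) -> ACCESS2
  94.104.0.0/13 (94.104.0.0 - 94.111.255.255) -> CORE-SW2
  94.104.0.0/15 (94.104.0.0 - 94.105.255.255) -> DMZ-FW
More-specific entries that do NOT match:
  94.104.1.192/28 (94.104.1.192 - 94.104.1.207) does not contain 94.104.1.70
  94.72.1.64/26 (94.72.1.64 - 94.72.1.127) does not contain 94.104.1.70
  94.104.32.0/23 (94.104.32.0 - 94.104.33.255) does not contain 94.104.1.70
  94.104.4.0/22 (94.104.4.0 - 94.104.7.255) does not contain 94.104.1.70
  30.104.0.0/19 (30.104.0.0 - 30.104.31.255) does not contain 94.104.1.70
  94.104.128.0/17 (94.104.128.0 - 94.104.255.255) does not contain 94.104.1.70
Longest matching prefix is /15 -> next hop DMZ-FW.

DMZ-FW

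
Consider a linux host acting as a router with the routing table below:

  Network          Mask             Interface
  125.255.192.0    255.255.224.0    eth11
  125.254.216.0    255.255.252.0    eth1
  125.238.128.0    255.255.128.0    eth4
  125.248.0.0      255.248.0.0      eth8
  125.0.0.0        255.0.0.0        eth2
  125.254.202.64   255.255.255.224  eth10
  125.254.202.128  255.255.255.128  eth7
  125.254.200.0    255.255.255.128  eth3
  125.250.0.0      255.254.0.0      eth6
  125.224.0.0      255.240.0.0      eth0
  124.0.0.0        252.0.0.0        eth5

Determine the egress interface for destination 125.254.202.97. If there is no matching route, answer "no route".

Routes whose prefix contains 125.254.202.97:
  124.0.0.0/6 (124.0.0.0 - 127.255.255.255) -> eth5
  125.0.0.0/8 (125.0.0.0 - 125.255.255.255) -> eth2
  125.248.0.0/13 (125.248.0.0 - 125.255.255.255) -> eth8
More-specific entries that do NOT match:
  125.254.202.64/27 (125.254.202.64 - 125.254.202.95) does not contain 125.254.202.97
  125.254.202.128/25 (125.254.202.128 - 125.254.202.255) does not contain 125.254.202.97
  125.254.200.0/25 (125.254.200.0 - 125.254.200.127) does not contain 125.254.202.97
  125.254.216.0/22 (125.254.216.0 - 125.254.219.255) does not contain 125.254.202.97
  125.255.192.0/19 (125.255.192.0 - 125.255.223.255) does not contain 125.254.202.97
  125.238.128.0/17 (125.238.128.0 - 125.238.255.255) does not contain 125.254.202.97
  125.250.0.0/15 (125.250.0.0 - 125.251.255.255) does not contain 125.254.202.97
Longest matching prefix is /13 -> interface eth8.

eth8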